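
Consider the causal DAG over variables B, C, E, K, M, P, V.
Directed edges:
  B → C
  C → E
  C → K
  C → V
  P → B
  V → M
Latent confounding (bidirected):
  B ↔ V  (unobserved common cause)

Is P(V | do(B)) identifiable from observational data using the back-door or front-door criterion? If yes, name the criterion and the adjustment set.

desc(B)\{B}={C,E,K,M,V}; candidates ⊆ {P}.
B↔V: latent back-door arc(s) into B.
size 0: {}; under {} B still reaches {M,P,V} ∋ V.
size 1: {P}; under {P} B still reaches {M,V} ∋ V.
B↔V cannot be blocked by any observed set — no back-door set.
{C}: (i) intercepts every directed B→V path; (ii) no back-door B→{C}; (iii) {B} blocks every back-door {C}→V. Front-door holds.
P(V|do(B)) = Σ_{C} P(C|B) Σ_{B'} P(V|C,B')P(B').

P(V|do(B)): frontdoor, adjust for {C}.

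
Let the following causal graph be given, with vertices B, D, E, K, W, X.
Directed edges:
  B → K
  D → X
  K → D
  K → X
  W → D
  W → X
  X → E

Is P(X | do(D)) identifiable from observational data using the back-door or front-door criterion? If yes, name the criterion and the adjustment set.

desc(D)\{D}={E,X}; candidates ⊆ {B,K,W}.
size 0: {}; under {} D still reaches {B,E,K,W,X} ∋ X.
size 1: {B}, {K}, {W}; under {B} D still reaches {E,K,W,X} ∋ X.
{K,W}: D⊥X given {K,W} in G with D→· removed — back-door holds.
P(X|do(D)) = Σ_{K,W} P(X|D,K,W)·P(K,W).

P(X|do(D)): backdoor, adjust for {K, W}.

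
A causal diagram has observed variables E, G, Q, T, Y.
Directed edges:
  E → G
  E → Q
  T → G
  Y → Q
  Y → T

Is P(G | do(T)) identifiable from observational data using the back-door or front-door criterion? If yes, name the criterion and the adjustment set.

desc(T)\{T}={G}; candidates ⊆ {E,Q,Y}.
∅: T⊥G given ∅ in G with T→· removed — back-door holds.
P(G|do(T)) = P(G|T) — no adjustment needed.

P(G|do(T)): backdoor, adjust for ∅.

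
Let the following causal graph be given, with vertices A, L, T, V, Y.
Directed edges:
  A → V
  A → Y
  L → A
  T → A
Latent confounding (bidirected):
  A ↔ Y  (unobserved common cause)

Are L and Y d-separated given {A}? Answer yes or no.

Bayes-Ball from L | {A} reaches {T,Y}.
Y ∈ reach(L|{A}) ⇒ L ⊥̸ Y | {A}.

No — L and Y are d-connected given {A}.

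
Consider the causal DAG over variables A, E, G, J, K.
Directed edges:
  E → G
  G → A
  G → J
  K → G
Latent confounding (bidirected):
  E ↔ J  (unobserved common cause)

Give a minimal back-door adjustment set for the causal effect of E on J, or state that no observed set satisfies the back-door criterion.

E→J: no observed back-door set.

desc(E)\{E}={A,G,J}; candidates ⊆ {K}.
E↔J: latent back-door arc(s) into E.
size 0: {}; under {} E still reaches {J} ∋ J.
size 1: {K}; under {K} E still reaches {J} ∋ J.
E↔J cannot be blocked by any observed set — no back-door set.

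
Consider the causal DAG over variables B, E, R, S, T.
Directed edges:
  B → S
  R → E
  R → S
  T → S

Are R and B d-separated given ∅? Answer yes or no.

Bayes-Ball from R | ∅ reaches {E,S}.
B ∉ reach(R|∅) ⇒ R ⊥ B | ∅.

Yes — R ⊥ B | ∅.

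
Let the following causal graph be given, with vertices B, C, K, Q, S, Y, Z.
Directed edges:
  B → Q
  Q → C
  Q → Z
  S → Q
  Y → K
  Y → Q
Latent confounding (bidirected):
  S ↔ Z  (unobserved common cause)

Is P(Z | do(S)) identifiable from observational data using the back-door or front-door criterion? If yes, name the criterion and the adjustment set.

desc(S)\{S}={C,Q,Z}; candidates ⊆ {B,K,Y}.
S↔Z: latent back-door arc(s) into S.
size 0: {}; under {} S still reaches {Z} ∋ Z.
size 1: {B}, {K}, {Y}; under {B} S still reaches {Z} ∋ Z.
size 2: {B,K}, {B,Y}, {K,Y}; under {B,K} S still reaches {Z} ∋ Z.
S↔Z cannot be blocked by any observed set — no back-door set.
{Q}: (i) intercepts every directed S→Z path; (ii) no back-door S→{Q}; (iii) {S} blocks every back-door {Q}→Z. Front-door holds.
P(Z|do(S)) = Σ_{Q} P(Q|S) Σ_{S'} P(Z|Q,S')P(S').

P(Z|do(S)): frontdoor, adjust for {Q}.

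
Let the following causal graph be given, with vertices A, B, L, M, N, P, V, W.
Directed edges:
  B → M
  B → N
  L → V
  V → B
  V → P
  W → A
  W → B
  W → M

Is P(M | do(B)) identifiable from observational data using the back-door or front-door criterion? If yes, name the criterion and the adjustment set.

desc(B)\{B}={M,N}; candidates ⊆ {A,L,P,V,W}.
size 0: {}; under {} B still reaches {A,L,M,P,V,W} ∋ M.
{W}: B⊥M given {W} in G with B→· removed — back-door holds.
P(M|do(B)) = Σ_{W} P(M|B,W)·P(W).

P(M|do(B)): backdoor, adjust for {W}.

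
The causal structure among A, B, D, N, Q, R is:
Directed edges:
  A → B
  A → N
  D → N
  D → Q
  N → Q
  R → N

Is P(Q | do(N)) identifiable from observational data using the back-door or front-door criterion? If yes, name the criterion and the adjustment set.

desc(N)\{N}={Q}; candidates ⊆ {A,B,D,R}.
size 0: {}; under {} N still reaches {A,B,D,Q,R} ∋ Q.
{D}: N⊥Q given {D} in G with N→· removed — back-door holds.
P(Q|do(N)) = Σ_{D} P(Q|N,D)·P(D).

P(Q|do(N)): backdoor, adjust for {D}.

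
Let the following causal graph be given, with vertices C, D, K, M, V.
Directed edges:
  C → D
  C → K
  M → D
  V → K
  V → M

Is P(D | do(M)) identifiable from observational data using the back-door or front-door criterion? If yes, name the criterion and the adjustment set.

P(D|do(M)): backdoor, adjust for ∅.

desc(M)\{M}={D}; candidates ⊆ {C,K,V}.
∅: M⊥D given ∅ in G with M→· removed — back-door holds.
P(D|do(M)) = P(D|M) — no adjustment needed.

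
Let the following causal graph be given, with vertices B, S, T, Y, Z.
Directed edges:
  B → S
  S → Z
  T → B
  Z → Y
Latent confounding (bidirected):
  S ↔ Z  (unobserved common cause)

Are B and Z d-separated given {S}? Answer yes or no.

No — B and Z are d-connected given {S}.

Bayes-Ball from B | {S} reaches {T,Y,Z}.
Z ∈ reach(B|{S}) ⇒ B ⊥̸ Z | {S}.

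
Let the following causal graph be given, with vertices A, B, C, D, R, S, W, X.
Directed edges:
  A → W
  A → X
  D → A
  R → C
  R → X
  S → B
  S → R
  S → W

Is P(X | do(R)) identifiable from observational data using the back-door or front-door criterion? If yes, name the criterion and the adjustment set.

desc(R)\{R}={C,X}; candidates ⊆ {A,B,D,S,W}.
∅: R⊥X given ∅ in G with R→· removed — back-door holds.
P(X|do(R)) = P(X|R) — no adjustment needed.

P(X|do(R)): backdoor, adjust for ∅.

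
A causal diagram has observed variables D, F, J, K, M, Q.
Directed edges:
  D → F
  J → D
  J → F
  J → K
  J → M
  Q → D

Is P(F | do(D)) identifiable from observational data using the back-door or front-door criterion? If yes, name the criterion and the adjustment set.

P(F|do(D)): backdoor, adjust for {J}.

desc(D)\{D}={F}; candidates ⊆ {J,K,M,Q}.
size 0: {}; under {} D still reaches {F,J,K,M,Q} ∋ F.
{J}: D⊥F given {J} in G with D→· removed — back-door holds.
P(F|do(D)) = Σ_{J} P(F|D,J)·P(J).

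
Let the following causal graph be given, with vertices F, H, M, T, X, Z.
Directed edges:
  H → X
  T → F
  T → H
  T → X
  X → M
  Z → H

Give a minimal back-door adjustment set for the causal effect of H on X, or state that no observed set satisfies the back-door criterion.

H→X: minimal back-door set {T}.

desc(H)\{H}={M,X}; candidates ⊆ {F,T,Z}.
size 0: {}; under {} H still reaches {F,M,T,X,Z} ∋ X.
{T}: H⊥X given {T} in G with H→· removed — back-door holds.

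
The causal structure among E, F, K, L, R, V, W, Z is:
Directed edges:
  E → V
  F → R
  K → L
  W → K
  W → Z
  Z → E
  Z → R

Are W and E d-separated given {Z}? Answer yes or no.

Bayes-Ball from W | {Z} reaches {K,L}.
E ∉ reach(W|{Z}) ⇒ W ⊥ E | {Z}.

Yes — W ⊥ E | {Z}.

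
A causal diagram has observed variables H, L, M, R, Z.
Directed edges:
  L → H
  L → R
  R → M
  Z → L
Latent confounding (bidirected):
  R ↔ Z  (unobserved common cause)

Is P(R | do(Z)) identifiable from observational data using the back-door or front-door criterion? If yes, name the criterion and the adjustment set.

desc(Z)\{Z}={H,L,M,R}; candidates ⊆ {—}.
Z↔R: latent back-door arc(s) into Z.
size 0: {}; under {} Z still reaches {M,R} ∋ R.
Z↔R cannot be blocked by any observed set — no back-door set.
{L}: (i) intercepts every directed Z→R path; (ii) no back-door Z→{L}; (iii) {Z} blocks every back-door {L}→R. Front-door holds.
P(R|do(Z)) = Σ_{L} P(L|Z) Σ_{Z'} P(R|L,Z')P(Z').

P(R|do(Z)): frontdoor, adjust for {L}.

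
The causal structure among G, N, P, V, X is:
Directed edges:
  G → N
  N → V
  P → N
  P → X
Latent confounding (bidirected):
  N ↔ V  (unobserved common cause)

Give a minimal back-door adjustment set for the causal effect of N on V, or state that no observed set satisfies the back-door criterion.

N→V: no observed back-door set.

desc(N)\{N}={V}; candidates ⊆ {G,P,X}.
N↔V: latent back-door arc(s) into N.
size 0: {}; under {} N still reaches {G,P,V,X} ∋ V.
size 1: {G}, {P}, {X}; under {G} N still reaches {P,V,X} ∋ V.
size 2: {G,P}, {G,X}, {P,X}; under {G,P} N still reaches {V} ∋ V.
N↔V cannot be blocked by any observed set — no back-door set.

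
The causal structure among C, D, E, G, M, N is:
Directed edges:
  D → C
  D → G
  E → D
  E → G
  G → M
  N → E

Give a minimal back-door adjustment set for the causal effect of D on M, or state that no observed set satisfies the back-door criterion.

D→M: minimal back-door set {E}.

desc(D)\{D}={C,G,M}; candidates ⊆ {E,N}.
size 0: {}; under {} D still reaches {E,G,M,N} ∋ M.
{E}: D⊥M given {E} in G with D→· removed — back-door holds.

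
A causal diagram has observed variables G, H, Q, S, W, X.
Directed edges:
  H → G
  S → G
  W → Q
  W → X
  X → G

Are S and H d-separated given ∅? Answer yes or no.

Bayes-Ball from S | ∅ reaches {G}.
H ∉ reach(S|∅) ⇒ S ⊥ H | ∅.

Yes — S ⊥ H | ∅.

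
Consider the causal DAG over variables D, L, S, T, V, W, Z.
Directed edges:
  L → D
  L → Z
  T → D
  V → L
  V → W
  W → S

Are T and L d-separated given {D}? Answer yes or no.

Bayes-Ball from T | {D} reaches {L,S,V,W,Z}.
L ∈ reach(T|{D}) ⇒ T ⊥̸ L | {D}.

No — T and L are d-connected given {D}.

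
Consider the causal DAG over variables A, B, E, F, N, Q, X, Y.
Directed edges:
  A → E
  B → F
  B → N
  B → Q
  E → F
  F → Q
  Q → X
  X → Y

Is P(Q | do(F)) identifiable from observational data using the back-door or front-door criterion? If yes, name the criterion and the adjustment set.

desc(F)\{F}={Q,X,Y}; candidates ⊆ {A,B,E,N}.
size 0: {}; under {} F still reaches {A,B,E,N,Q,X,Y} ∋ Q.
{B}: F⊥Q given {B} in G with F→· removed — back-door holds.
P(Q|do(F)) = Σ_{B} P(Q|F,B)·P(B).

P(Q|do(F)): backdoor, adjust for {B}.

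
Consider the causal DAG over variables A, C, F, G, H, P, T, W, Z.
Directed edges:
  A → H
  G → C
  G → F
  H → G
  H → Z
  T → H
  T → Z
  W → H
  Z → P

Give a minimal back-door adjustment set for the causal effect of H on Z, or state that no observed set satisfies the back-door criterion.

desc(H)\{H}={C,F,G,P,Z}; candidates ⊆ {A,T,W}.
size 0: {}; under {} H still reaches {A,P,T,W,Z} ∋ Z.
{T}: H⊥Z given {T} in G with H→· removed — back-door holds.

H→Z: minimal back-door set {T}.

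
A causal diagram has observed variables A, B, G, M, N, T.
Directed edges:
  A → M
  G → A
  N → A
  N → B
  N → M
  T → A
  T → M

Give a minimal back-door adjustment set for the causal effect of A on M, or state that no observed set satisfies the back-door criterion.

desc(A)\{A}={M}; candidates ⊆ {B,G,N,T}.
size 0: {}; under {} A still reaches {B,G,M,N,T} ∋ M.
size 1: {B}, {G}, {N} …(+1); under {B} A still reaches {G,M,N,T} ∋ M.
{N,T}: A⊥M given {N,T} in G with A→· removed — back-door holds.

A→M: minimal back-door set {N, T}.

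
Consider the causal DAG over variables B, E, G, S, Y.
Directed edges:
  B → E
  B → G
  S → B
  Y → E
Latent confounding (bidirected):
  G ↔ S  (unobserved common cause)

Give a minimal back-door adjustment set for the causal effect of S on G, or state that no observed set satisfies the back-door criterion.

desc(S)\{S}={B,E,G}; candidates ⊆ {Y}.
S↔G: latent back-door arc(s) into S.
size 0: {}; under {} S still reaches {G} ∋ G.
size 1: {Y}; under {Y} S still reaches {G} ∋ G.
S↔G cannot be blocked by any observed set — no back-door set.

S→G: no observed back-door set.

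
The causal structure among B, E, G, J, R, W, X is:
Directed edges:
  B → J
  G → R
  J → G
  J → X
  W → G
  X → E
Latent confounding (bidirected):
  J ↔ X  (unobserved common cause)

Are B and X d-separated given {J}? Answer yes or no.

No — B and X are d-connected given {J}.

Bayes-Ball from B | {J} reaches {E,X}.
X ∈ reach(B|{J}) ⇒ B ⊥̸ X | {J}.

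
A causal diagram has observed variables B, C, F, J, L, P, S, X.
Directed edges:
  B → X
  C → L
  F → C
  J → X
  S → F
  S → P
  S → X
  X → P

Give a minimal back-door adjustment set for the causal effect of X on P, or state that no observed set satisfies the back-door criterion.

desc(X)\{X}={P}; candidates ⊆ {B,C,F,J,L,S}.
size 0: {}; under {} X still reaches {B,C,F,J,L,P,S} ∋ P.
{S}: X⊥P given {S} in G with X→· removed — back-door holds.

X→P: minimal back-door set {S}.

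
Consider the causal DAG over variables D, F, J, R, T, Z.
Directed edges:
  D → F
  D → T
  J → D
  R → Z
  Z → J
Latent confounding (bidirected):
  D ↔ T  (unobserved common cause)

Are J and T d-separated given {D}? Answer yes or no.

Bayes-Ball from J | {D} reaches {R,T,Z}.
T ∈ reach(J|{D}) ⇒ J ⊥̸ T | {D}.

No — J and T are d-connected given {D}.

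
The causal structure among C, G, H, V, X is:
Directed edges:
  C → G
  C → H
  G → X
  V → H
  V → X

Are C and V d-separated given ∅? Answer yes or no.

Yes — C ⊥ V | ∅.

Bayes-Ball from C | ∅ reaches {G,H,X}.
V ∉ reach(C|∅) ⇒ C ⊥ V | ∅.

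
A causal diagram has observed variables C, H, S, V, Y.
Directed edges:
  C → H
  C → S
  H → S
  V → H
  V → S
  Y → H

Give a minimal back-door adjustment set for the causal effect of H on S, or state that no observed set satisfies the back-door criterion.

desc(H)\{H}={S}; candidates ⊆ {C,V,Y}.
size 0: {}; under {} H still reaches {C,S,V,Y} ∋ S.
size 1: {C}, {V}, {Y}; under {C} H still reaches {S,V,Y} ∋ S.
{C,V}: H⊥S given {C,V} in G with H→· removed — back-door holds.

H→S: minimal back-door set {C, V}.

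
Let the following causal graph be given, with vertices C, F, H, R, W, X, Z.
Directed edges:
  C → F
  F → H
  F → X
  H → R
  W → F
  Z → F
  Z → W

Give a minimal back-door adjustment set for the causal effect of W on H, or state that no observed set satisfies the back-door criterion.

desc(W)\{W}={F,H,R,X}; candidates ⊆ {C,Z}.
size 0: {}; under {} W still reaches {F,H,R,X,Z} ∋ H.
{Z}: W⊥H given {Z} in G with W→· removed — back-door holds.

W→H: minimal back-door set {Z}.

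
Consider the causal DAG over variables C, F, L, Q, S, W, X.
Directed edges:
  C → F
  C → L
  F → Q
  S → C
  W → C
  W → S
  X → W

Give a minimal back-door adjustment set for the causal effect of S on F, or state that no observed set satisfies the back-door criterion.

desc(S)\{S}={C,F,L,Q}; candidates ⊆ {W,X}.
size 0: {}; under {} S still reaches {C,F,L,Q,W,X} ∋ F.
{W}: S⊥F given {W} in G with S→· removed — back-door holds.

S→F: minimal back-door set {W}.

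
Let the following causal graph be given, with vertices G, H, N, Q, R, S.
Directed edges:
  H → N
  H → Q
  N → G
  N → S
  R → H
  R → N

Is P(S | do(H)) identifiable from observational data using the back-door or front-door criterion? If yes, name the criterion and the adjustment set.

desc(H)\{H}={G,N,Q,S}; candidates ⊆ {R}.
size 0: {}; under {} H still reaches {G,N,R,S} ∋ S.
{R}: H⊥S given {R} in G with H→· removed — back-door holds.
P(S|do(H)) = Σ_{R} P(S|H,R)·P(R).

P(S|do(H)): backdoor, adjust for {R}.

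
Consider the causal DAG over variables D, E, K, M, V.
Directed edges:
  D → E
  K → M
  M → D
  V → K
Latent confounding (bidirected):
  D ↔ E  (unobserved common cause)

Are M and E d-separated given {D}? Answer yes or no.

Bayes-Ball from M | {D} reaches {E,K,V}.
E ∈ reach(M|{D}) ⇒ M ⊥̸ E | {D}.

No — M and E are d-connected given {D}.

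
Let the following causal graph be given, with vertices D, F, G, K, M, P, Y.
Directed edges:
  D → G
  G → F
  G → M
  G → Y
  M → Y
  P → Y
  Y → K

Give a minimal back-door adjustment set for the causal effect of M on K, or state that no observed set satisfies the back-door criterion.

M→K: minimal back-door set {G}.

desc(M)\{M}={K,Y}; candidates ⊆ {D,F,G,P}.
size 0: {}; under {} M still reaches {D,F,G,K,Y} ∋ K.
{G}: M⊥K given {G} in G with M→· removed — back-door holds.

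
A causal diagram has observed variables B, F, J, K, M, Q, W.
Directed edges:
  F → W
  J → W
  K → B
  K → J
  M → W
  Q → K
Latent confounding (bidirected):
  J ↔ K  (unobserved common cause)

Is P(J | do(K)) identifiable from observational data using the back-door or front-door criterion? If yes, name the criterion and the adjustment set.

desc(K)\{K}={B,J,W}; candidates ⊆ {F,M,Q}.
K↔J: latent back-door arc(s) into K.
size 0: {}; under {} K still reaches {J,Q,W} ∋ J.
size 1: {F}, {M}, {Q}; under {F} K still reaches {J,Q,W} ∋ J.
size 2: {F,M}, {F,Q}, {M,Q}; under {F,M} K still reaches {J,Q,W} ∋ J.
K↔J cannot be blocked by any observed set — no back-door set.
No mediator lies on a directed K→…→J path.
Neither criterion identifies P(J|do(K)) in this graph.

P(J|do(K)): not identifiable (no BD/FD set).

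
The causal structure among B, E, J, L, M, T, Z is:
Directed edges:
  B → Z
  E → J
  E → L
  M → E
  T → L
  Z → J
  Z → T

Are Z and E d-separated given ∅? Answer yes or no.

Bayes-Ball from Z | ∅ reaches {B,J,L,T}.
E ∉ reach(Z|∅) ⇒ Z ⊥ E | ∅.

Yes — Z ⊥ E | ∅.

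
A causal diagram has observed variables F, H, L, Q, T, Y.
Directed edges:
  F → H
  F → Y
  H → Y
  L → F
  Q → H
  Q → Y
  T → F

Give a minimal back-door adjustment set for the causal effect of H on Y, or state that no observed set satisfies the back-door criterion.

desc(H)\{H}={Y}; candidates ⊆ {F,L,Q,T}.
size 0: {}; under {} H still reaches {F,L,Q,T,Y} ∋ Y.
size 1: {F}, {L}, {Q} …(+1); under {F} H still reaches {Q,Y} ∋ Y.
{F,Q}: H⊥Y given {F,Q} in G with H→· removed — back-door holds.

H→Y: minimal back-door set {F, Q}.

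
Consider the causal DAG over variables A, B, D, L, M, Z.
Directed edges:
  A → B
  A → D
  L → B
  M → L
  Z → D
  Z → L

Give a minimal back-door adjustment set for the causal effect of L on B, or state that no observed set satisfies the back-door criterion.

desc(L)\{L}={B}; candidates ⊆ {A,D,M,Z}.
∅: L⊥B given ∅ in G with L→· removed — back-door holds.

L→B: minimal back-door set ∅.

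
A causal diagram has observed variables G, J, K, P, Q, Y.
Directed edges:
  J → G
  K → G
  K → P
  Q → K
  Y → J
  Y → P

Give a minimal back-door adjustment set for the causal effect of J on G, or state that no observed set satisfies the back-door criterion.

J→G: minimal back-door set ∅.

desc(J)\{J}={G}; candidates ⊆ {K,P,Q,Y}.
∅: J⊥G given ∅ in G with J→· removed — back-door holds.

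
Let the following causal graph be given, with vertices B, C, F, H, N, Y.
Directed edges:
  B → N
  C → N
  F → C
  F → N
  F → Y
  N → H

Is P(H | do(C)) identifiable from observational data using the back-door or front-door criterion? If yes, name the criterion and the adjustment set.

desc(C)\{C}={H,N}; candidates ⊆ {B,F,Y}.
size 0: {}; under {} C still reaches {F,H,N,Y} ∋ H.
{F}: C⊥H given {F} in G with C→· removed — back-door holds.
P(H|do(C)) = Σ_{F} P(H|C,F)·P(F).

P(H|do(C)): backdoor, adjust for {F}.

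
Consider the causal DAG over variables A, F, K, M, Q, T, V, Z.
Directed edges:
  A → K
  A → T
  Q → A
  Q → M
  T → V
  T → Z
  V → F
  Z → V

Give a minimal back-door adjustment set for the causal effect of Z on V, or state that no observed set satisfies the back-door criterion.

desc(Z)\{Z}={F,V}; candidates ⊆ {A,K,M,Q,T}.
size 0: {}; under {} Z still reaches {A,F,K,M,Q,T,V} ∋ V.
{T}: Z⊥V given {T} in G with Z→· removed — back-door holds.

Z→V: minimal back-door set {T}.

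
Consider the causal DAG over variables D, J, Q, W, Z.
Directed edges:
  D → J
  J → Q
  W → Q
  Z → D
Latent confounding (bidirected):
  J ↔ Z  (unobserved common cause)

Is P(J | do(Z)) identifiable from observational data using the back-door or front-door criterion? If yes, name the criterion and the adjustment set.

desc(Z)\{Z}={D,J,Q}; candidates ⊆ {W}.
Z↔J: latent back-door arc(s) into Z.
size 0: {}; under {} Z still reaches {J,Q} ∋ J.
size 1: {W}; under {W} Z still reaches {J,Q} ∋ J.
Z↔J cannot be blocked by any observed set — no back-door set.
{D}: (i) intercepts every directed Z→J path; (ii) no back-door Z→{D}; (iii) {Z} blocks every back-door {D}→J. Front-door holds.
P(J|do(Z)) = Σ_{D} P(D|Z) Σ_{Z'} P(J|D,Z')P(Z').

P(J|do(Z)): frontdoor, adjust for {D}.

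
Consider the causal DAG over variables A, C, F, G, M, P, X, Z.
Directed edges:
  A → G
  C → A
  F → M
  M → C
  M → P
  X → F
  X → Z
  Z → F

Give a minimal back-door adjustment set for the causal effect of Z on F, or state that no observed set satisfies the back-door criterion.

desc(Z)\{Z}={A,C,F,G,M,P}; candidates ⊆ {X}.
size 0: {}; under {} Z still reaches {A,C,F,G,M,P,X} ∋ F.
{X}: Z⊥F given {X} in G with Z→· removed — back-door holds.

Z→F: minimal back-door set {X}.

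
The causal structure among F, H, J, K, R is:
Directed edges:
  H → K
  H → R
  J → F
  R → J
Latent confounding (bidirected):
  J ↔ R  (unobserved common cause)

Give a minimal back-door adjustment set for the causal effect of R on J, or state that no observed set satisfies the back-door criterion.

desc(R)\{R}={F,J}; candidates ⊆ {H,K}.
R↔J: latent back-door arc(s) into R.
size 0: {}; under {} R still reaches {F,H,J,K} ∋ J.
size 1: {H}, {K}; under {H} R still reaches {F,J} ∋ J.
size 2: {H,K}; under {H,K} R still reaches {F,J} ∋ J.
R↔J cannot be blocked by any observed set — no back-door set.

R→J: no observed back-door set.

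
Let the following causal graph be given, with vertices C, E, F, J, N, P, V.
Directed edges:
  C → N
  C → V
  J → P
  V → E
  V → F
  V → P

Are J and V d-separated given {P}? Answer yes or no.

No — J and V are d-connected given {P}.

Bayes-Ball from J | {P} reaches {C,E,F,N,V}.
V ∈ reach(J|{P}) ⇒ J ⊥̸ V | {P}.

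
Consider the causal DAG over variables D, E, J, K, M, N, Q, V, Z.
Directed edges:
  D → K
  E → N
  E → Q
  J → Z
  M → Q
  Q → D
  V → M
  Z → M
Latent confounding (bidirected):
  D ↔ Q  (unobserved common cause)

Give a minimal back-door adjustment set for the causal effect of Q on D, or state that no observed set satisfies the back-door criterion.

Q→D: no observed back-door set.

desc(Q)\{Q}={D,K}; candidates ⊆ {E,J,M,N,V,Z}.
Q↔D: latent back-door arc(s) into Q.
size 0: {}; under {} Q still reaches {D,E,J,K,M,N,V,Z} ∋ D.
size 1: {E}, {J}, {M} …(+3); under {E} Q still reaches {D,J,K,M,V,Z} ∋ D.
size 2: {E,J}, {E,M}, {E,N} …(+12); under {E,J} Q still reaches {D,K,M,V,Z} ∋ D.
Q↔D cannot be blocked by any observed set — no back-door set.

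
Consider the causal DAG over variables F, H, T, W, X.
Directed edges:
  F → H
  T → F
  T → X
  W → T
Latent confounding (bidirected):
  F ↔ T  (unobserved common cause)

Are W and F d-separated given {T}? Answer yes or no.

No — W and F are d-connected given {T}.

Bayes-Ball from W | {T} reaches {F,H}.
F ∈ reach(W|{T}) ⇒ W ⊥̸ F | {T}.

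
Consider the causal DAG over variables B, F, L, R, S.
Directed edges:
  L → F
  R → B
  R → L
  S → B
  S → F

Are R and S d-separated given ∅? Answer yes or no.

Yes — R ⊥ S | ∅.

Bayes-Ball from R | ∅ reaches {B,F,L}.
S ∉ reach(R|∅) ⇒ R ⊥ S | ∅.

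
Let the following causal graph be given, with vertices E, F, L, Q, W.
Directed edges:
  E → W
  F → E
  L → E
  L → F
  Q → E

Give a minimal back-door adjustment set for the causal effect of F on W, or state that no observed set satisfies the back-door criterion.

desc(F)\{F}={E,W}; candidates ⊆ {L,Q}.
size 0: {}; under {} F still reaches {E,L,W} ∋ W.
{L}: F⊥W given {L} in G with F→· removed — back-door holds.

F→W: minimal back-door set {L}.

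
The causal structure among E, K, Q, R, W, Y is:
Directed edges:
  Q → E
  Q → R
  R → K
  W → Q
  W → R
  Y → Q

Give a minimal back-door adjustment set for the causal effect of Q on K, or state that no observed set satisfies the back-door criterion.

desc(Q)\{Q}={E,K,R}; candidates ⊆ {W,Y}.
size 0: {}; under {} Q still reaches {K,R,W,Y} ∋ K.
{W}: Q⊥K given {W} in G with Q→· removed — back-door holds.

Q→K: minimal back-door set {W}.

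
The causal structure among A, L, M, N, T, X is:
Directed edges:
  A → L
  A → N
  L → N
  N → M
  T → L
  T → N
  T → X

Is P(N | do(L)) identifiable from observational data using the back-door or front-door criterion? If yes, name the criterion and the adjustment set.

P(N|do(L)): backdoor, adjust for {A, T}.

desc(L)\{L}={M,N}; candidates ⊆ {A,T,X}.
size 0: {}; under {} L still reaches {A,M,N,T,X} ∋ N.
size 1: {A}, {T}, {X}; under {A} L still reaches {M,N,T,X} ∋ N.
{A,T}: L⊥N given {A,T} in G with L→· removed — back-door holds.
P(N|do(L)) = Σ_{A,T} P(N|L,A,T)·P(A,T).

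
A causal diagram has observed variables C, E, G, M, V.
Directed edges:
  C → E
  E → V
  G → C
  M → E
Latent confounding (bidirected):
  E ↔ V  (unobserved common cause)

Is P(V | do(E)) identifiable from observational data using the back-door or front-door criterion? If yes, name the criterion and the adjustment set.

P(V|do(E)): not identifiable (no BD/FD set).

desc(E)\{E}={V}; candidates ⊆ {C,G,M}.
E↔V: latent back-door arc(s) into E.
size 0: {}; under {} E still reaches {C,G,M,V} ∋ V.
size 1: {C}, {G}, {M}; under {C} E still reaches {M,V} ∋ V.
size 2: {C,G}, {C,M}, {G,M}; under {C,G} E still reaches {M,V} ∋ V.
E↔V cannot be blocked by any observed set — no back-door set.
No mediator lies on a directed E→…→V path.
Neither criterion identifies P(V|do(E)) in this graph.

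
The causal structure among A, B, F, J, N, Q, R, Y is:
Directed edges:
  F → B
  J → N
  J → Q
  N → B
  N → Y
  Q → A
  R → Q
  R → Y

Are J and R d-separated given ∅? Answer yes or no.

Yes — J ⊥ R | ∅.

Bayes-Ball from J | ∅ reaches {A,B,N,Q,Y}.
R ∉ reach(J|∅) ⇒ J ⊥ R | ∅.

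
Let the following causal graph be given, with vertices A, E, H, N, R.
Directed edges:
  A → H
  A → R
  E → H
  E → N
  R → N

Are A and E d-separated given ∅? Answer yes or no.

Yes — A ⊥ E | ∅.

Bayes-Ball from A | ∅ reaches {H,N,R}.
E ∉ reach(A|∅) ⇒ A ⊥ E | ∅.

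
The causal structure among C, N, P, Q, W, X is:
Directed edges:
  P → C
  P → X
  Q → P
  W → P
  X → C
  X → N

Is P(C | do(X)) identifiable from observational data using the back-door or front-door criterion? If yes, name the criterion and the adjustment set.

P(C|do(X)): backdoor, adjust for {P}.

desc(X)\{X}={C,N}; candidates ⊆ {P,Q,W}.
size 0: {}; under {} X still reaches {C,P,Q,W} ∋ C.
{P}: X⊥C given {P} in G with X→· removed — back-door holds.
P(C|do(X)) = Σ_{P} P(C|X,P)·P(P).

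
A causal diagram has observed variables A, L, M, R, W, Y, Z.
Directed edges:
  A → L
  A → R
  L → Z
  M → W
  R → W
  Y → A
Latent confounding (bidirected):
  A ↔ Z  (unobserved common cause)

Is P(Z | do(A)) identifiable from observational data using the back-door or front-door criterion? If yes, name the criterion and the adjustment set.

P(Z|do(A)): frontdoor, adjust for {L}.

desc(A)\{A}={L,R,W,Z}; candidates ⊆ {M,Y}.
A↔Z: latent back-door arc(s) into A.
size 0: {}; under {} A still reaches {Y,Z} ∋ Z.
size 1: {M}, {Y}; under {M} A still reaches {Y,Z} ∋ Z.
size 2: {M,Y}; under {M,Y} A still reaches {Z} ∋ Z.
A↔Z cannot be blocked by any observed set — no back-door set.
{L}: (i) intercepts every directed A→Z path; (ii) no back-door A→{L}; (iii) {A} blocks every back-door {L}→Z. Front-door holds.
P(Z|do(A)) = Σ_{L} P(L|A) Σ_{A'} P(Z|L,A')P(A').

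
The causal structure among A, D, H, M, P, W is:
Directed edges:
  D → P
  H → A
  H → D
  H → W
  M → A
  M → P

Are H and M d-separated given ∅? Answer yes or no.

Yes — H ⊥ M | ∅.

Bayes-Ball from H | ∅ reaches {A,D,P,W}.
M ∉ reach(H|∅) ⇒ H ⊥ M | ∅.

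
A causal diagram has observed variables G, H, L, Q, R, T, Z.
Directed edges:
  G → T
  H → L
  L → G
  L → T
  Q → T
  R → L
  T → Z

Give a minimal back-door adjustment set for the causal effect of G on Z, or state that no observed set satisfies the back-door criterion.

desc(G)\{G}={T,Z}; candidates ⊆ {H,L,Q,R}.
size 0: {}; under {} G still reaches {H,L,R,T,Z} ∋ Z.
{L}: G⊥Z given {L} in G with G→· removed — back-door holds.

G→Z: minimal back-door set {L}.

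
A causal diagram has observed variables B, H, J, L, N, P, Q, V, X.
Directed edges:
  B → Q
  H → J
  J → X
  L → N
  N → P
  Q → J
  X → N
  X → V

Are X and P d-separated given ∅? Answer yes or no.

Bayes-Ball from X | ∅ reaches {B,H,J,N,P,Q,V}.
P ∈ reach(X|∅) ⇒ X ⊥̸ P | ∅.

No — X and P are d-connected given ∅.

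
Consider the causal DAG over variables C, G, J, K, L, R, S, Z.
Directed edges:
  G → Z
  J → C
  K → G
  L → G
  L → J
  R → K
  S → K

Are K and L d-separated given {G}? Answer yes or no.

No — K and L are d-connected given {G}.

Bayes-Ball from K | {G} reaches {C,J,L,R,S}.
L ∈ reach(K|{G}) ⇒ K ⊥̸ L | {G}.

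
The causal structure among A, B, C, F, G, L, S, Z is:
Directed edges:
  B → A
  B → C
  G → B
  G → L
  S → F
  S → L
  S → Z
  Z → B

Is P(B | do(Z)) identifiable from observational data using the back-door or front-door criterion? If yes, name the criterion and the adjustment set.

desc(Z)\{Z}={A,B,C}; candidates ⊆ {F,G,L,S}.
∅: Z⊥B given ∅ in G with Z→· removed — back-door holds.
P(B|do(Z)) = P(B|Z) — no adjustment needed.

P(B|do(Z)): backdoor, adjust for ∅.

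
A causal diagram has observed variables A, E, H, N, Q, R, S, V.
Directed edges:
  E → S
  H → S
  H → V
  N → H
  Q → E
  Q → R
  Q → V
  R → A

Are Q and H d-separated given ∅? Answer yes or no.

Yes — Q ⊥ H | ∅.

Bayes-Ball from Q | ∅ reaches {A,E,R,S,V}.
H ∉ reach(Q|∅) ⇒ Q ⊥ H | ∅.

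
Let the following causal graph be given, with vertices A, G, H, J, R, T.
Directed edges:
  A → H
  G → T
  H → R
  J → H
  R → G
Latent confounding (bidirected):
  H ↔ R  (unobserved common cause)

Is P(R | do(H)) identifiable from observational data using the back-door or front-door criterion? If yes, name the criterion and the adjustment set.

desc(H)\{H}={G,R,T}; candidates ⊆ {A,J}.
H↔R: latent back-door arc(s) into H.
size 0: {}; under {} H still reaches {A,G,J,R,T} ∋ R.
size 1: {A}, {J}; under {A} H still reaches {G,J,R,T} ∋ R.
size 2: {A,J}; under {A,J} H still reaches {G,R,T} ∋ R.
H↔R cannot be blocked by any observed set — no back-door set.
No mediator lies on a directed H→…→R path.
Neither criterion identifies P(R|do(H)) in this graph.

P(R|do(H)): not identifiable (no BD/FD set).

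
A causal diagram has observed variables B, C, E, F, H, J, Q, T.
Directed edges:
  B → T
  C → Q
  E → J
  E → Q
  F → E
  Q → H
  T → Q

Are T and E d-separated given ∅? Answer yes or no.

Bayes-Ball from T | ∅ reaches {B,H,Q}.
E ∉ reach(T|∅) ⇒ T ⊥ E | ∅.

Yes — T ⊥ E | ∅.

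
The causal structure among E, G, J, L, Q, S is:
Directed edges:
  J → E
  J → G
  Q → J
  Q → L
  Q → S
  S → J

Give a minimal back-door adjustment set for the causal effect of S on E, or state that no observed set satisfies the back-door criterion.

desc(S)\{S}={E,G,J}; candidates ⊆ {L,Q}.
size 0: {}; under {} S still reaches {E,G,J,L,Q} ∋ E.
{Q}: S⊥E given {Q} in G with S→· removed — back-door holds.

S→E: minimal back-door set {Q}.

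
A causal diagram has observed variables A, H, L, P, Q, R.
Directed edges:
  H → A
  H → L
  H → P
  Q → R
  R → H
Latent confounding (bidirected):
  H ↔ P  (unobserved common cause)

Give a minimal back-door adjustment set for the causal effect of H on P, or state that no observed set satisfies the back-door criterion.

H→P: no observed back-door set.

desc(H)\{H}={A,L,P}; candidates ⊆ {Q,R}.
H↔P: latent back-door arc(s) into H.
size 0: {}; under {} H still reaches {P,Q,R} ∋ P.
size 1: {Q}, {R}; under {Q} H still reaches {P,R} ∋ P.
size 2: {Q,R}; under {Q,R} H still reaches {P} ∋ P.
H↔P cannot be blocked by any observed set — no back-door set.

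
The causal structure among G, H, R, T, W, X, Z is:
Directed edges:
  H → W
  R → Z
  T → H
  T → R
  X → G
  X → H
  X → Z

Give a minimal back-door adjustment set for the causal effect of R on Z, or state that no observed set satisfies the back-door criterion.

R→Z: minimal back-door set ∅.

desc(R)\{R}={Z}; candidates ⊆ {G,H,T,W,X}.
∅: R⊥Z given ∅ in G with R→· removed — back-door holds.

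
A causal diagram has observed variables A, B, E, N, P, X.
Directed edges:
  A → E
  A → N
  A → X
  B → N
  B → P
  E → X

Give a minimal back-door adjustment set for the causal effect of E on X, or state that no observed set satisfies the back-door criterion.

E→X: minimal back-door set {A}.

desc(E)\{E}={X}; candidates ⊆ {A,B,N,P}.
size 0: {}; under {} E still reaches {A,N,X} ∋ X.
{A}: E⊥X given {A} in G with E→· removed — back-door holds.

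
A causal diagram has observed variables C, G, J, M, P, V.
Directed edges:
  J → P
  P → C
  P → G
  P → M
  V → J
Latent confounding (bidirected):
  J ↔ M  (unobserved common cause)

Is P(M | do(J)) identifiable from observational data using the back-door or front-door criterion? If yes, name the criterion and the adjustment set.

P(M|do(J)): frontdoor, adjust for {P}.

desc(J)\{J}={C,G,M,P}; candidates ⊆ {V}.
J↔M: latent back-door arc(s) into J.
size 0: {}; under {} J still reaches {M,V} ∋ M.
size 1: {V}; under {V} J still reaches {M} ∋ M.
J↔M cannot be blocked by any observed set — no back-door set.
{P}: (i) intercepts every directed J→M path; (ii) no back-door J→{P}; (iii) {J} blocks every back-door {P}→M. Front-door holds.
P(M|do(J)) = Σ_{P} P(P|J) Σ_{J'} P(M|P,J')P(J').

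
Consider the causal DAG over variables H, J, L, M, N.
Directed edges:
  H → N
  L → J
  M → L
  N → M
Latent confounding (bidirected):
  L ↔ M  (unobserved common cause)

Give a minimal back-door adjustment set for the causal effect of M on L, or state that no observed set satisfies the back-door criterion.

M→L: no observed back-door set.

desc(M)\{M}={J,L}; candidates ⊆ {H,N}.
M↔L: latent back-door arc(s) into M.
size 0: {}; under {} M still reaches {H,J,L,N} ∋ L.
size 1: {H}, {N}; under {H} M still reaches {J,L,N} ∋ L.
size 2: {H,N}; under {H,N} M still reaches {J,L} ∋ L.
M↔L cannot be blocked by any observed set — no back-door set.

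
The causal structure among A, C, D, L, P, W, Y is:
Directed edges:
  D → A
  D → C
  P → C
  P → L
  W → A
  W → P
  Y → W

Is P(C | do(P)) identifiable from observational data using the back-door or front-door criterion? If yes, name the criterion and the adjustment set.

P(C|do(P)): backdoor, adjust for ∅.

desc(P)\{P}={C,L}; candidates ⊆ {A,D,W,Y}.
∅: P⊥C given ∅ in G with P→· removed — back-door holds.
P(C|do(P)) = P(C|P) — no adjustment needed.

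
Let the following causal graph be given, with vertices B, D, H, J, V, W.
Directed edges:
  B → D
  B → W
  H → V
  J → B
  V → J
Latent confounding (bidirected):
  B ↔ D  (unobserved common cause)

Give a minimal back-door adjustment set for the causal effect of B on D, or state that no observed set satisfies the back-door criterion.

desc(B)\{B}={D,W}; candidates ⊆ {H,J,V}.
B↔D: latent back-door arc(s) into B.
size 0: {}; under {} B still reaches {D,H,J,V} ∋ D.
size 1: {H}, {J}, {V}; under {H} B still reaches {D,J,V} ∋ D.
size 2: {H,J}, {H,V}, {J,V}; under {H,J} B still reaches {D} ∋ D.
B↔D cannot be blocked by any observed set — no back-door set.

B→D: no observed back-door set.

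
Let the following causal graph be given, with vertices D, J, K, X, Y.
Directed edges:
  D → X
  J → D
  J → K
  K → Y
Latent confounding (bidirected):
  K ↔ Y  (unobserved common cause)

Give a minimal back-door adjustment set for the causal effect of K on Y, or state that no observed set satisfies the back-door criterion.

desc(K)\{K}={Y}; candidates ⊆ {D,J,X}.
K↔Y: latent back-door arc(s) into K.
size 0: {}; under {} K still reaches {D,J,X,Y} ∋ Y.
size 1: {D}, {J}, {X}; under {D} K still reaches {J,Y} ∋ Y.
size 2: {D,J}, {D,X}, {J,X}; under {D,J} K still reaches {Y} ∋ Y.
K↔Y cannot be blocked by any observed set — no back-door set.

K→Y: no observed back-door set.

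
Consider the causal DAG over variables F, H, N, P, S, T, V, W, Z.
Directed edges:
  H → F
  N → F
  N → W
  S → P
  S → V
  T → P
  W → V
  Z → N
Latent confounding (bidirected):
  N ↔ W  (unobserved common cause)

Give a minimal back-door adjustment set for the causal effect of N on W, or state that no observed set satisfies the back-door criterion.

desc(N)\{N}={F,V,W}; candidates ⊆ {H,P,S,T,Z}.
N↔W: latent back-door arc(s) into N.
size 0: {}; under {} N still reaches {V,W,Z} ∋ W.
size 1: {H}, {P}, {S} …(+2); under {H} N still reaches {V,W,Z} ∋ W.
size 2: {H,P}, {H,S}, {H,T} …(+7); under {H,P} N still reaches {V,W,Z} ∋ W.
N↔W cannot be blocked by any observed set — no back-door set.

N→W: no observed back-door set.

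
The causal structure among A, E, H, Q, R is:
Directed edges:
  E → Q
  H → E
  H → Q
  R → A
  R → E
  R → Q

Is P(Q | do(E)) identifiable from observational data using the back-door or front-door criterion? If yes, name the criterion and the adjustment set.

desc(E)\{E}={Q}; candidates ⊆ {A,H,R}.
size 0: {}; under {} E still reaches {A,H,Q,R} ∋ Q.
size 1: {A}, {H}, {R}; under {A} E still reaches {H,Q,R} ∋ Q.
{H,R}: E⊥Q given {H,R} in G with E→· removed — back-door holds.
P(Q|do(E)) = Σ_{H,R} P(Q|E,H,R)·P(H,R).

P(Q|do(E)): backdoor, adjust for {H, R}.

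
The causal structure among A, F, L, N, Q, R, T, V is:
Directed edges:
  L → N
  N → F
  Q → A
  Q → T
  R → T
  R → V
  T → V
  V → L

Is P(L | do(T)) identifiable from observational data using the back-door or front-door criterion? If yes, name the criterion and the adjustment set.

desc(T)\{T}={F,L,N,V}; candidates ⊆ {A,Q,R}.
size 0: {}; under {} T still reaches {A,F,L,N,Q,R,V} ∋ L.
{R}: T⊥L given {R} in G with T→· removed — back-door holds.
P(L|do(T)) = Σ_{R} P(L|T,R)·P(R).

P(L|do(T)): backdoor, adjust for {R}.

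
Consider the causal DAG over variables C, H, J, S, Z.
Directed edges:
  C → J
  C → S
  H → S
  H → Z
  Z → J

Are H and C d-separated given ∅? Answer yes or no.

Yes — H ⊥ C | ∅.

Bayes-Ball from H | ∅ reaches {J,S,Z}.
C ∉ reach(H|∅) ⇒ H ⊥ C | ∅.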